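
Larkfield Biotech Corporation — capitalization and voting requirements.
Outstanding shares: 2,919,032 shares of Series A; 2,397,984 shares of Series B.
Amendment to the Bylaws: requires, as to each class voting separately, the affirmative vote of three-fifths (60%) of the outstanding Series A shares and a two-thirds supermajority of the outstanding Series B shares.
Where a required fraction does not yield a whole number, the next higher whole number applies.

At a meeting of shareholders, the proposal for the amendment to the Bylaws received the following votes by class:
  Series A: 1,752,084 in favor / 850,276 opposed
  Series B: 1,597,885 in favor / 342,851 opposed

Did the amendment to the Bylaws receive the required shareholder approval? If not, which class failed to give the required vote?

Series A: 3/5 of 2919032 = 1751419.20, rounded up to 1751420; 1,751,420 required, 1,752,084 in favor — approved.
Series B: 2/3 of 2397984 = 1598656; 1,598,656 required, 1,597,885 in favor — not approved.

Not approved — the Series B shares did not give the required vote.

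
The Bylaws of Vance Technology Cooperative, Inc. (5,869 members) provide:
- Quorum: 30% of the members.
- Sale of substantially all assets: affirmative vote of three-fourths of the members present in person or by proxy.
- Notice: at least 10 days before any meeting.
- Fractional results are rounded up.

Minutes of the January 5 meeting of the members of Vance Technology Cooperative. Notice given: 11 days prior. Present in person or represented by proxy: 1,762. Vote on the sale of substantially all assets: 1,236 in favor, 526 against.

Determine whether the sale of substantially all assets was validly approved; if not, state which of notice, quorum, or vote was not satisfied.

Notice: 11 days given; 10 required. Satisfied.
Quorum: 30% of 5,869 = 1,760.70, rounded up to 1,761; 1,762 present. Satisfied.
Vote: requires three-fourths of those present (1,762); 3/4 of 1762 = 1321.50, rounded up to 1322, so 1,322 needed; 1,236 in favor. Not satisfied.

Invalid — vote requirement not satisfied.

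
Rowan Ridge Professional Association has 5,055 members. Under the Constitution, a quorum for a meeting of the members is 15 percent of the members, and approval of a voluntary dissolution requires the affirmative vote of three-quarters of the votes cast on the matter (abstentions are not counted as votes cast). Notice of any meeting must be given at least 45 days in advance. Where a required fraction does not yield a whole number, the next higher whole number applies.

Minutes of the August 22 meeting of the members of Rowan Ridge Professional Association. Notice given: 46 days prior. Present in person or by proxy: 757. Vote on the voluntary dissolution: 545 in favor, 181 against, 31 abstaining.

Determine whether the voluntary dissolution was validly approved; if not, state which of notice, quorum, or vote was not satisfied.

Notice: 46 days given; 45 required. Satisfied.
Quorum: 15% of 5,055 = 758.25, rounded up to 759; 757 present. Not satisfied.
Vote: requires three-fourths of the votes cast (757 − 31 abstaining = 726); 3/4 of 726 = 544.50, rounded up to 545, so 545 needed; 545 in favor. Satisfied.

Invalid — quorum requirement not satisfied.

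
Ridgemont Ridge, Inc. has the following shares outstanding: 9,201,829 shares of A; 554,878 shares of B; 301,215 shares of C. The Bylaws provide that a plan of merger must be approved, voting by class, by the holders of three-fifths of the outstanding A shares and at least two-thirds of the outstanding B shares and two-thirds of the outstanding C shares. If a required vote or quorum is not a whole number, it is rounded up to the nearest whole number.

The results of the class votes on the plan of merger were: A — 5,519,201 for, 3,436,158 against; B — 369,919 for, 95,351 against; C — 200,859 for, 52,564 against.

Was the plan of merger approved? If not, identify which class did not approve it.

A: 3/5 of 9201829 = 5521097.40, rounded up to 5521098; 5,521,098 required, 5,519,201 in favor — not approved.
B: 2/3 of 554878 = 369918.67, rounded up to 369919; 369,919 required, 369,919 in favor — approved.
C: 2/3 of 301215 = 200810; 200,810 required, 200,859 in favor — approved.

Not approved — the A shares did not give the required vote.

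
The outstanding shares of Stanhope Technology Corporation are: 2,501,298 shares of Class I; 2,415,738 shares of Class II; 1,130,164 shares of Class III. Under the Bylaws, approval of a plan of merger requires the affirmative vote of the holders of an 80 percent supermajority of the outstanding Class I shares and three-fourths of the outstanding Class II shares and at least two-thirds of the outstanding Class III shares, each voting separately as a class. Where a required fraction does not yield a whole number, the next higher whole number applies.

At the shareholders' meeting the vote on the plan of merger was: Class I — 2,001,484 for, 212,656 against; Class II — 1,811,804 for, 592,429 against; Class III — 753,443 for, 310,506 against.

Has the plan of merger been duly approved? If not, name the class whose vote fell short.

Class I: 4/5 of 2501298 = 2001038.40, rounded up to 2001039; 2,001,039 required, 2,001,484 in favor — approved.
Class II: 3/4 of 2415738 = 1811803.50, rounded up to 1811804; 1,811,804 required, 1,811,804 in favor — approved.
Class III: 2/3 of 1130164 = 753442.67, rounded up to 753443; 753,443 required, 753,443 in favor — approved.

Approved — every class gave the required vote.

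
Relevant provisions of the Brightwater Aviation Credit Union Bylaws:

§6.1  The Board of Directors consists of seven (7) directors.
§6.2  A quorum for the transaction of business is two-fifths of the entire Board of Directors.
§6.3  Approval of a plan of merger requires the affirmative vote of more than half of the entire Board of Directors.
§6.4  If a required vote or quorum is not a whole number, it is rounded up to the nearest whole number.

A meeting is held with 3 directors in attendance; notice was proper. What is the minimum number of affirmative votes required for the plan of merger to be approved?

4

The plan of merger requires a majority of the entire Board of Directors (7).
A majority of 7 is 4.
(Only 3 can vote, so the plan of merger cannot pass at this meeting, but the required vote is still 4.)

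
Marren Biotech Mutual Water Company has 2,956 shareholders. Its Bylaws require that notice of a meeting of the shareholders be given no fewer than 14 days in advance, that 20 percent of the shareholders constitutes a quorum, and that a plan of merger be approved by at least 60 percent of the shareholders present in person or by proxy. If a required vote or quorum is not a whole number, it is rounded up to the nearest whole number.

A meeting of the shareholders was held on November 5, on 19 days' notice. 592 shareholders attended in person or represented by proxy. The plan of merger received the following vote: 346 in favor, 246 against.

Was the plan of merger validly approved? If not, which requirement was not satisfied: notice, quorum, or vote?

Notice: 19 days given; 14 required. Satisfied.
Quorum: 20% of 2,956 = 591.20, rounded up to 592; 592 present. Satisfied.
Vote: requires three-fifths of those present (592); 3/5 of 592 = 355.20, rounded up to 356, so 356 needed; 346 in favor. Not satisfied.

Invalid — vote requirement not satisfied.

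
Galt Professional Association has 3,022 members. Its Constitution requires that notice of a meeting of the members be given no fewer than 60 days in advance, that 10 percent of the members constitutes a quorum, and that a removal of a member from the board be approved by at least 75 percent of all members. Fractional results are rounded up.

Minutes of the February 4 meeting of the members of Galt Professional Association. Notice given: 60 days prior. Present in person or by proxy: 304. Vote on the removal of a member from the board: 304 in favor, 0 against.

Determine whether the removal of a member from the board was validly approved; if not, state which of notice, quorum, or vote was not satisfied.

Invalid — vote requirement not satisfied.

Notice: 60 days given; 60 required. Satisfied.
Quorum: 10% of 3,022 = 302.20, rounded up to 303; 304 present. Satisfied.
Vote: requires three-fourths of all members (3,022); 3/4 of 3022 = 2266.50, rounded up to 2267, so 2,267 needed; 304 in favor. Not satisfied.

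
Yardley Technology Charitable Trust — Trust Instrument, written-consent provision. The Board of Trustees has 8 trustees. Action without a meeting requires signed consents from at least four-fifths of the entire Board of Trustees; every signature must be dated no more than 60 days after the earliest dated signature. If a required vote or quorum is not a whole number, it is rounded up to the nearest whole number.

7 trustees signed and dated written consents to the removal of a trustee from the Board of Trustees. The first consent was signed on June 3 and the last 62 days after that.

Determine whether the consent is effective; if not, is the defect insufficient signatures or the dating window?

Not effective — dating-window requirement not satisfied.

Signatures required: at least four-fifths of 8 — 4/5 of 8 = 6.40, rounded up to 7, so 7 needed; 7 signed. Sufficient.
Dating window: the latest signature is 62 days after the earliest; the limit is 60 days. Outside the window.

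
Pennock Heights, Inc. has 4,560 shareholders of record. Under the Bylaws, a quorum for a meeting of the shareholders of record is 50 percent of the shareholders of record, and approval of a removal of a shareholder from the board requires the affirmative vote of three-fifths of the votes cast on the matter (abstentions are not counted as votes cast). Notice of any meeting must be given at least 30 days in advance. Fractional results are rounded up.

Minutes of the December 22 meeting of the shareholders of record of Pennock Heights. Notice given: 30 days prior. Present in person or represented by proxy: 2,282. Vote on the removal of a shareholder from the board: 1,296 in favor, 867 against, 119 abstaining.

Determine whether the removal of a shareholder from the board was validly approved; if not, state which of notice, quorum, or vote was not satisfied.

Notice: 30 days given; 30 required. Satisfied.
Quorum: 50% of 4,560 = 2,280; 2,282 present. Satisfied.
Vote: requires three-fifths of the votes cast (2,282 − 119 abstaining = 2,163); 3/5 of 2163 = 1297.80, rounded up to 1298, so 1,298 needed; 1,296 in favor. Not satisfied.

Invalid — vote requirement not satisfied.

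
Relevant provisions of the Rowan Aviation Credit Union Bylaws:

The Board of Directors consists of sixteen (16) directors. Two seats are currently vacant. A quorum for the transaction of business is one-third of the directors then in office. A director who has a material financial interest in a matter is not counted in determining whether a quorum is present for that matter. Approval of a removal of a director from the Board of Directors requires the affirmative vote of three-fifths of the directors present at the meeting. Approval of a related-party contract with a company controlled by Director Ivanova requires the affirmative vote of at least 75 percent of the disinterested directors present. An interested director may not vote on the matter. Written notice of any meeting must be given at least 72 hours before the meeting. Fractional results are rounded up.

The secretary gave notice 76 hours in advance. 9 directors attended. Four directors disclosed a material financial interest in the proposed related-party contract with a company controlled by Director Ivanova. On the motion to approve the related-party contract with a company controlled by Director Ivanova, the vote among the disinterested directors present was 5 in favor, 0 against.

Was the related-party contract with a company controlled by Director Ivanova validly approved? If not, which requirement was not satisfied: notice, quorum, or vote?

Notice: 76 hours given; 72 required (76 ≥ 72). Satisfied.
Quorum: 9 present, but the 4 interested directors do not count, leaving 5. Quorum is 5. Satisfied.
Vote: the related-party contract with a company controlled by Director Ivanova requires three-fourths of the disinterested directors present (9 − 4 = 5). 3/4 of 5 = 3.75, rounded up to 4, so 4 affirmative votes are needed; 5 voted in favor. Satisfied.

Valid — all requirements satisfied.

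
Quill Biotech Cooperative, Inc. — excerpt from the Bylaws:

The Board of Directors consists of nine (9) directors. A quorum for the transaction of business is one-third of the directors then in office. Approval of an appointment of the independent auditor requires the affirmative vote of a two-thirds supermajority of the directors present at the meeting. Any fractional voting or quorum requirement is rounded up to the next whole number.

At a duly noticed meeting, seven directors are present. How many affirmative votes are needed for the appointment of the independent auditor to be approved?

5

The appointment of the independent auditor requires two-thirds of the directors present (7).
2/3 of 7 = 4.67, rounded up to 5.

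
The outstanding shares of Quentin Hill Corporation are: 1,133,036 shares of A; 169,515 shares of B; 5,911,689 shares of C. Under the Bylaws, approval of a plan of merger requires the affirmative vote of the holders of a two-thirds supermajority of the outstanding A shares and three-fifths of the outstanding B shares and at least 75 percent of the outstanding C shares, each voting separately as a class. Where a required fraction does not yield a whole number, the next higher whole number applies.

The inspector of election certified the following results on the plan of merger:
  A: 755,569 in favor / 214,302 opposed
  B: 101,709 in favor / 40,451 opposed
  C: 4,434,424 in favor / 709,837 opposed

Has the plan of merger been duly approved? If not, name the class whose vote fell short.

A: 2/3 of 1133036 = 755357.33, rounded up to 755358; 755,358 required, 755,569 in favor — approved.
B: 3/5 of 169515 = 101709; 101,709 required, 101,709 in favor — approved.
C: 3/4 of 5911689 = 4433766.75, rounded up to 4433767; 4,433,767 required, 4,434,424 in favor — approved.

Approved — every class gave the required vote.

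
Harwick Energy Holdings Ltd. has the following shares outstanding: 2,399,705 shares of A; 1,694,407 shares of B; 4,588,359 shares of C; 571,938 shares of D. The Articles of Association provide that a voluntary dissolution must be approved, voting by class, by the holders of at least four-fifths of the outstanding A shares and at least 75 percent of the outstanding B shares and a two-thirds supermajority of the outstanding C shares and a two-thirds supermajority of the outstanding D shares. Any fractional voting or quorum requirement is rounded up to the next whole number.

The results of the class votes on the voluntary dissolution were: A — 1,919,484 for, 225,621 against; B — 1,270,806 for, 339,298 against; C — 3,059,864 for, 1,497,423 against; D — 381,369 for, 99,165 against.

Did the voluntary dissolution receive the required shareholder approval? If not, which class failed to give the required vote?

A: 4/5 of 2399705 = 1919764; 1,919,764 required, 1,919,484 in favor — not approved.
B: 3/4 of 1694407 = 1270805.25, rounded up to 1270806; 1,270,806 required, 1,270,806 in favor — approved.
C: 2/3 of 4588359 = 3058906; 3,058,906 required, 3,059,864 in favor — approved.
D: 2/3 of 571938 = 381292; 381,292 required, 381,369 in favor — approved.

Not approved — the A shares did not give the required vote.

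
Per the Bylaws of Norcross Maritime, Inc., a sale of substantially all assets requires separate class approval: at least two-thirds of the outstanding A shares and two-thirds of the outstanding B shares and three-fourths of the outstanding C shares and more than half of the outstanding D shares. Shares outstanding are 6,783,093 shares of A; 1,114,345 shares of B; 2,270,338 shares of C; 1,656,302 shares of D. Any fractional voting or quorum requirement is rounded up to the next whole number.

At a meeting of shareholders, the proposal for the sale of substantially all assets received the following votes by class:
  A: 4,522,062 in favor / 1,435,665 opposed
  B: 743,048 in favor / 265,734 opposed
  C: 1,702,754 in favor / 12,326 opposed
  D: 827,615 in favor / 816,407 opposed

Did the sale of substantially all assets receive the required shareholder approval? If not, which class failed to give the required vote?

A: 2/3 of 6783093 = 4522062; 4,522,062 required, 4,522,062 in favor — approved.
B: 2/3 of 1114345 = 742896.67, rounded up to 742897; 742,897 required, 743,048 in favor — approved.
C: 3/4 of 2270338 = 1702753.50, rounded up to 1702754; 1,702,754 required, 1,702,754 in favor — approved.
D: a majority of 1656302 is 828152; 828,152 required, 827,615 in favor — not approved.

Not approved — the D shares did not give the required vote.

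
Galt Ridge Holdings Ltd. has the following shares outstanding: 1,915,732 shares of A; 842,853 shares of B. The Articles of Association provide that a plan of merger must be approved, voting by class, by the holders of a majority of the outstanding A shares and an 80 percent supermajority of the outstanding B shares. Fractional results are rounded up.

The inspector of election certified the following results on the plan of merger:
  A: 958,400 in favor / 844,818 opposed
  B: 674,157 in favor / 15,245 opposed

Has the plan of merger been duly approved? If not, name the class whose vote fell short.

Not approved — the B shares did not give the required vote.

A: a majority of 1915732 is 957867; 957,867 required, 958,400 in favor — approved.
B: 4/5 of 842853 = 674282.40, rounded up to 674283; 674,283 required, 674,157 in favor — not approved.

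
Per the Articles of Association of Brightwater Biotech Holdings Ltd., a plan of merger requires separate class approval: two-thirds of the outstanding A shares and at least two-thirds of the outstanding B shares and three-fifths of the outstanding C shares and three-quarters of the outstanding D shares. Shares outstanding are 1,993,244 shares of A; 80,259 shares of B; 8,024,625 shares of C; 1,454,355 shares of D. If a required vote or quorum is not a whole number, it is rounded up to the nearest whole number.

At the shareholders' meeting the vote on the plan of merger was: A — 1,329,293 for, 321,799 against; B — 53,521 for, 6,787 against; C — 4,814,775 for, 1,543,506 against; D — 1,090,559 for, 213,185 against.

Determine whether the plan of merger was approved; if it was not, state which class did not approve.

Not approved — the D shares did not give the required vote.

A: 2/3 of 1993244 = 1328829.33, rounded up to 1328830; 1,328,830 required, 1,329,293 in favor — approved.
B: 2/3 of 80259 = 53506; 53,506 required, 53,521 in favor — approved.
C: 3/5 of 8024625 = 4814775; 4,814,775 required, 4,814,775 in favor — approved.
D: 3/4 of 1454355 = 1090766.25, rounded up to 1090767; 1,090,767 required, 1,090,559 in favor — not approved.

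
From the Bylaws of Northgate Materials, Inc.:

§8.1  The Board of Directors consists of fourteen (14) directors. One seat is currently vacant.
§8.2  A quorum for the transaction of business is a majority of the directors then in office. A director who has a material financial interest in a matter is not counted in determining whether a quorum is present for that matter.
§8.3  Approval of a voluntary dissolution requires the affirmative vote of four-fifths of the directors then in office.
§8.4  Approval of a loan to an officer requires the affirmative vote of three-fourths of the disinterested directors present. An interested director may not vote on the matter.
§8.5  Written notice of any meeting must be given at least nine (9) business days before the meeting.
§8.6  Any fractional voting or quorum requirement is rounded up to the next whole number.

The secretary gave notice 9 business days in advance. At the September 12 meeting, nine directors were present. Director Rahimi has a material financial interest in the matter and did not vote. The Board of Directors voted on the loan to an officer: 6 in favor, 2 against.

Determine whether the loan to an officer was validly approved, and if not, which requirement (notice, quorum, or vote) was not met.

Notice: 9 business days given; 9 required (9 ≥ 9). Satisfied.
Quorum: 9 present, but the 1 interested director does not count, leaving 8. Quorum is 7. Satisfied.
Vote: the loan to an officer requires three-fourths of the disinterested directors present (9 − 1 = 8). 3/4 of 8 = 6, so 6 affirmative votes are needed; 6 voted in favor. Satisfied.

Valid — all requirements satisfied.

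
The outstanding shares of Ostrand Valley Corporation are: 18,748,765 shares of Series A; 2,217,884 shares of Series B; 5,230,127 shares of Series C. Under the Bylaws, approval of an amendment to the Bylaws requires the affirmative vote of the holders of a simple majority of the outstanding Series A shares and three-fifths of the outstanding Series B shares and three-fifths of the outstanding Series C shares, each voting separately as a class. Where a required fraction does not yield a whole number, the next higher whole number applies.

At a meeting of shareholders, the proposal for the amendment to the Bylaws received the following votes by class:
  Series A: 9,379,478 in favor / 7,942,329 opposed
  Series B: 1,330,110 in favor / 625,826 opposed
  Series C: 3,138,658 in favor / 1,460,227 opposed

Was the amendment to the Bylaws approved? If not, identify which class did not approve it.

Series A: a majority of 18748765 is 9374383; 9,374,383 required, 9,379,478 in favor — approved.
Series B: 3/5 of 2217884 = 1330730.40, rounded up to 1330731; 1,330,731 required, 1,330,110 in favor — not approved.
Series C: 3/5 of 5230127 = 3138076.20, rounded up to 3138077; 3,138,077 required, 3,138,658 in favor — approved.

Not approved — the Series B shares did not give the required vote.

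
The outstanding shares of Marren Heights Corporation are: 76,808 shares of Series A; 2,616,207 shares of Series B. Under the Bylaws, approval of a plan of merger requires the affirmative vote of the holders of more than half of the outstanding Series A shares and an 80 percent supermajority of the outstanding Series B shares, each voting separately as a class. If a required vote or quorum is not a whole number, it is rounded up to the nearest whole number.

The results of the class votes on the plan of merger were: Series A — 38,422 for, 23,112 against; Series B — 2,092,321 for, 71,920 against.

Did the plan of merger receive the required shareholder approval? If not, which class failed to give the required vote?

Series A: a majority of 76808 is 38405; 38,405 required, 38,422 in favor — approved.
Series B: 4/5 of 2616207 = 2092965.60, rounded up to 2092966; 2,092,966 required, 2,092,321 in favor — not approved.

Not approved — the Series B shares did not give the required vote.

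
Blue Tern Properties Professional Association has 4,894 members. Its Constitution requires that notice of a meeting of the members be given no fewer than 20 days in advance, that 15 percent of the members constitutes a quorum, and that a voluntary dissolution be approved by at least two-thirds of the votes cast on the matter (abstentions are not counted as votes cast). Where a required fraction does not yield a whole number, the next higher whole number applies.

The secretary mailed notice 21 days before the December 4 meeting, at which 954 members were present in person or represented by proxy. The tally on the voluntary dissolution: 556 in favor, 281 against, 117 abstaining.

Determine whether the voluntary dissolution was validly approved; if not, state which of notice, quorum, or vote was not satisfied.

Notice: 21 days given; 20 required. Satisfied.
Quorum: 15% of 4,894 = 734.10, rounded up to 735; 954 present. Satisfied.
Vote: requires two-thirds of the votes cast (954 − 117 abstaining = 837); 2/3 of 837 = 558, so 558 needed; 556 in favor. Not satisfied.

Invalid — vote requirement not satisfied.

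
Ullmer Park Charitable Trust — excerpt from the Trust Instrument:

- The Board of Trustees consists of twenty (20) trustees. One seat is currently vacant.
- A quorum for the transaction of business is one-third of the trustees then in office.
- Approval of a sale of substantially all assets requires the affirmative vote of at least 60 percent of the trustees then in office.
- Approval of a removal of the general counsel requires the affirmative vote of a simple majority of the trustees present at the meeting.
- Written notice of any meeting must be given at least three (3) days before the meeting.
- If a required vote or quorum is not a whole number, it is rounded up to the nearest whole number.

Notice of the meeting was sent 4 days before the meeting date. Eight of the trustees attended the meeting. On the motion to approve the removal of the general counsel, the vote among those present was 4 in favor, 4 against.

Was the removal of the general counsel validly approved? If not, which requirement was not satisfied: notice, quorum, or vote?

Invalid — vote requirement not satisfied.

Notice: 4 days given; 3 required (4 ≥ 3). Satisfied.
Quorum: 8 present; quorum is 7. Satisfied.
Vote: the removal of the general counsel requires a majority of the trustees present (8). A majority of 8 is 5, so 5 affirmative votes are needed; 4 voted in favor. Not satisfied.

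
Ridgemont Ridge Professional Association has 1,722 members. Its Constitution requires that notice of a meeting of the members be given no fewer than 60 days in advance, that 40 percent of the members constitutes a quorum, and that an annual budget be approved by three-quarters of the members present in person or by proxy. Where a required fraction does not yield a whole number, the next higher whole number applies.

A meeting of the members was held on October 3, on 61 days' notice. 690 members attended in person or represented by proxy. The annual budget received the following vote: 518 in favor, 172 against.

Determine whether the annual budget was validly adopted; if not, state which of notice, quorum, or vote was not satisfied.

Notice: 61 days given; 60 required. Satisfied.
Quorum: 40% of 1,722 = 688.80, rounded up to 689; 690 present. Satisfied.
Vote: requires three-fourths of those present (690); 3/4 of 690 = 517.50, rounded up to 518, so 518 needed; 518 in favor. Satisfied.

Valid — all requirements satisfied.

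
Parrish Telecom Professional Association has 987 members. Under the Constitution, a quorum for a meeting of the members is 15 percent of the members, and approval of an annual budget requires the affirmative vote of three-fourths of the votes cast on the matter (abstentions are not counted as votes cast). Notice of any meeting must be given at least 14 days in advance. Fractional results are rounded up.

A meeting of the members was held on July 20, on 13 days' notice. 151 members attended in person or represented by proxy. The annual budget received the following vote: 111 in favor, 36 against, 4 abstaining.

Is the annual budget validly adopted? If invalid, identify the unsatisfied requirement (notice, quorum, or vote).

Notice: 13 days given; 14 required. Not satisfied.
Quorum: 15% of 987 = 148.05, rounded up to 149; 151 present. Satisfied.
Vote: requires three-fourths of the votes cast (151 − 4 abstaining = 147); 3/4 of 147 = 110.25, rounded up to 111, so 111 needed; 111 in favor. Satisfied.

Invalid — notice requirement not satisfied.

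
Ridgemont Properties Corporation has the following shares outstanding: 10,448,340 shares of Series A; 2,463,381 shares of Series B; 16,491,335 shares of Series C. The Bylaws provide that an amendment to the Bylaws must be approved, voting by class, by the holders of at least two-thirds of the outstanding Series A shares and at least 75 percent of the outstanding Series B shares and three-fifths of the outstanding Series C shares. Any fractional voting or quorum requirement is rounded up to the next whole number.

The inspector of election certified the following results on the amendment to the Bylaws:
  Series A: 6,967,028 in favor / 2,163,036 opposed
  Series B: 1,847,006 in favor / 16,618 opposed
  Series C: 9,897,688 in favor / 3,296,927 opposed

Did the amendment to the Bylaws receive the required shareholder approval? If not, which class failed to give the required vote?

Not approved — the Series B shares did not give the required vote.

Series A: 2/3 of 10448340 = 6965560; 6,965,560 required, 6,967,028 in favor — approved.
Series B: 3/4 of 2463381 = 1847535.75, rounded up to 1847536; 1,847,536 required, 1,847,006 in favor — not approved.
Series C: 3/5 of 16491335 = 9894801; 9,894,801 required, 9,897,688 in favor — approved.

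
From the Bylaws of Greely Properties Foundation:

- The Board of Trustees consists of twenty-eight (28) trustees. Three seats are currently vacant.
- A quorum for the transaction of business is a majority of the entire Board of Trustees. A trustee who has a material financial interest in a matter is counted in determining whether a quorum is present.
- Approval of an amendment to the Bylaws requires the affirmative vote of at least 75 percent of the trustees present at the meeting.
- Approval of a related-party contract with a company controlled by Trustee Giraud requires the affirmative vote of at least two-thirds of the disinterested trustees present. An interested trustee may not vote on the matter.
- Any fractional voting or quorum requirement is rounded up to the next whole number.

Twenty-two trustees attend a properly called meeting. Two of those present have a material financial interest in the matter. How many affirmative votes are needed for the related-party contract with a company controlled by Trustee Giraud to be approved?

The related-party contract with a company controlled by Trustee Giraud requires two-thirds of the disinterested trustees present (22 − 2 = 20).
2/3 of 20 = 13.33, rounded up to 14.

14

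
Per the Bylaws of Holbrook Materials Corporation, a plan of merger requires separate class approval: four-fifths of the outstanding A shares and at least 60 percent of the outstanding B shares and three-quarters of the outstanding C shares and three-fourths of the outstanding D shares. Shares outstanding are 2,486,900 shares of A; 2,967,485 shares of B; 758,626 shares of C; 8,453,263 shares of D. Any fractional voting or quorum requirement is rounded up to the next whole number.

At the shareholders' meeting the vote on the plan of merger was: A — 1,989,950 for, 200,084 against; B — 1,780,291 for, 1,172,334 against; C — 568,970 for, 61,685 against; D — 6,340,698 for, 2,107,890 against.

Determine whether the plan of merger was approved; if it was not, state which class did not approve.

Not approved — the B shares did not give the required vote.

A: 4/5 of 2486900 = 1989520; 1,989,520 required, 1,989,950 in favor — approved.
B: 3/5 of 2967485 = 1780491; 1,780,491 required, 1,780,291 in favor — not approved.
C: 3/4 of 758626 = 568969.50, rounded up to 568970; 568,970 required, 568,970 in favor — approved.
D: 3/4 of 8453263 = 6339947.25, rounded up to 6339948; 6,339,948 required, 6,340,698 in favor — approved.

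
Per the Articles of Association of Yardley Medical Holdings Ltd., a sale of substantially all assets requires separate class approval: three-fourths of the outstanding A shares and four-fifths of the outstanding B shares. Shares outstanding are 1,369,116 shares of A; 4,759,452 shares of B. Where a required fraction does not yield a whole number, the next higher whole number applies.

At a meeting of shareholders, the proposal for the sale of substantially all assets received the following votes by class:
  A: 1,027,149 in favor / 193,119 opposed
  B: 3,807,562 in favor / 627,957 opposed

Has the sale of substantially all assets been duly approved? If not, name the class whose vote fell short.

Approved — every class gave the required vote.

A: 3/4 of 1369116 = 1026837; 1,026,837 required, 1,027,149 in favor — approved.
B: 4/5 of 4759452 = 3807561.60, rounded up to 3807562; 3,807,562 required, 3,807,562 in favor — approved.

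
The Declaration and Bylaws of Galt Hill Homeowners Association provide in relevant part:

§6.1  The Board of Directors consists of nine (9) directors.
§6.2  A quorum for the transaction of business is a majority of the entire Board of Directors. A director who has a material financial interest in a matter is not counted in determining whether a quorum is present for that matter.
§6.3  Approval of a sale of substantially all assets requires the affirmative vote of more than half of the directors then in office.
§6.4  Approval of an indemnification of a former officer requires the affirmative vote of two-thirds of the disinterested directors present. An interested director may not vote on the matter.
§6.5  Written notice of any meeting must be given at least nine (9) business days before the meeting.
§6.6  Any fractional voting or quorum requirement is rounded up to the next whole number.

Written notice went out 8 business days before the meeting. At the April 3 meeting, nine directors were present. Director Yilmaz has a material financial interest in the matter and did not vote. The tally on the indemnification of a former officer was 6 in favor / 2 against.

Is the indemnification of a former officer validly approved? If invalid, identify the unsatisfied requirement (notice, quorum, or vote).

Notice: 8 business days given; 9 required (8 < 9). Not satisfied.
Quorum: 9 present, but the 1 interested director does not count, leaving 8. Quorum is 5. Satisfied.
Vote: the indemnification of a former officer requires two-thirds of the disinterested directors present (9 − 1 = 8). 2/3 of 8 = 5.33, rounded up to 6, so 6 affirmative votes are needed; 6 voted in favor. Satisfied.

Invalid — notice requirement not satisfied.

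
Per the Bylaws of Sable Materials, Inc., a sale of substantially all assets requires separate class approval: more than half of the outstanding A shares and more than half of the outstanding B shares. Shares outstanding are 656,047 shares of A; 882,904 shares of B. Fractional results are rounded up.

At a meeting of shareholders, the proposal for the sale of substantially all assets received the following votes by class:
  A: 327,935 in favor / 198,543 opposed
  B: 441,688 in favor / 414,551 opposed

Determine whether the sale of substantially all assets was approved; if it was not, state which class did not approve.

Not approved — the A shares did not give the required vote.

A: a majority of 656047 is 328024; 328,024 required, 327,935 in favor — not approved.
B: a majority of 882904 is 441453; 441,453 required, 441,688 in favor — approved.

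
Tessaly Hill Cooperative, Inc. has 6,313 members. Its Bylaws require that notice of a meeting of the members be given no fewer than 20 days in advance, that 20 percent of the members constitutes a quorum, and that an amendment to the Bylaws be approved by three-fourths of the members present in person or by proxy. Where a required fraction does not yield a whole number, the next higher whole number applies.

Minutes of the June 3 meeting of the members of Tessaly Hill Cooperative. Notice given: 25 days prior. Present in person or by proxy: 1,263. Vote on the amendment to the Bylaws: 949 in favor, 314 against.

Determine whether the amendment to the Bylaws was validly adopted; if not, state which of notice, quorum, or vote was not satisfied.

Valid — all requirements satisfied.

Notice: 25 days given; 20 required. Satisfied.
Quorum: 20% of 6,313 = 1,262.60, rounded up to 1,263; 1,263 present. Satisfied.
Vote: requires three-fourths of those present (1,263); 3/4 of 1263 = 947.25, rounded up to 948, so 948 needed; 949 in favor. Satisfied.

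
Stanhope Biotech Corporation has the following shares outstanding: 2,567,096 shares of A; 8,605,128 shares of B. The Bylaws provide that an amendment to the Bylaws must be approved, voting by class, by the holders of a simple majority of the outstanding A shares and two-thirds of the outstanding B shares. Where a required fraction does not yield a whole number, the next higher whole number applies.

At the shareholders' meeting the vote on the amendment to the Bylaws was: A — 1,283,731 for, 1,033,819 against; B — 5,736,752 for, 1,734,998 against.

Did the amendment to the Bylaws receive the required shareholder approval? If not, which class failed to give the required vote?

Approved — every class gave the required vote.

A: a majority of 2567096 is 1283549; 1,283,549 required, 1,283,731 in favor — approved.
B: 2/3 of 8605128 = 5736752; 5,736,752 required, 5,736,752 in favor — approved.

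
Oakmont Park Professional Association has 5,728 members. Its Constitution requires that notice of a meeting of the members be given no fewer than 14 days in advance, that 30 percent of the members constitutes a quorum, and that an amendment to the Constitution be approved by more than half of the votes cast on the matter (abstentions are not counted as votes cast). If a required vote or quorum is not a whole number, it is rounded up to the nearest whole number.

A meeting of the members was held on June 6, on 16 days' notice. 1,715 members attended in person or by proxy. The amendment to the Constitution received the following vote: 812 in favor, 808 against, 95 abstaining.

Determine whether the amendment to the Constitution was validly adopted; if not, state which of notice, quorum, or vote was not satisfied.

Invalid — quorum requirement not satisfied.

Notice: 16 days given; 14 required. Satisfied.
Quorum: 30% of 5,728 = 1,718.40, rounded up to 1,719; 1,715 present. Not satisfied.
Vote: requires a majority of the votes cast (1,715 − 95 abstaining = 1,620); a majority of 1620 is 811, so 811 needed; 812 in favor. Satisfied.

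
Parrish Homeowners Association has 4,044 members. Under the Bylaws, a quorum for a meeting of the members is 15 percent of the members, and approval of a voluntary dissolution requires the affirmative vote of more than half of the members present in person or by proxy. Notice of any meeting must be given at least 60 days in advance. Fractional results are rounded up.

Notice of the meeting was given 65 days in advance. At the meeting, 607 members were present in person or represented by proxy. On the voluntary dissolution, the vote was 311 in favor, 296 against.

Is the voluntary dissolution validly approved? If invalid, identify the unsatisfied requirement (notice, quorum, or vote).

Notice: 65 days given; 60 required. Satisfied.
Quorum: 15% of 4,044 = 606.60, rounded up to 607; 607 present. Satisfied.
Vote: requires a majority of those present (607); a majority of 607 is 304, so 304 needed; 311 in favor. Satisfied.

Valid — all requirements satisfied.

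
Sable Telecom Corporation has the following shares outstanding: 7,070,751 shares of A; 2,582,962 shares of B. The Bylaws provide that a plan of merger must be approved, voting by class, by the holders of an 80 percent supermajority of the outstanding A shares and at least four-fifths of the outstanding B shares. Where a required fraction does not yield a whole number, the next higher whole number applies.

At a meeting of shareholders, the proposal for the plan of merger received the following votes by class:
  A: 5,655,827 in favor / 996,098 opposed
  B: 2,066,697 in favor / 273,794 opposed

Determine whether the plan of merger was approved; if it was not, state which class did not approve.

A: 4/5 of 7070751 = 5656600.80, rounded up to 5656601; 5,656,601 required, 5,655,827 in favor — not approved.
B: 4/5 of 2582962 = 2066369.60, rounded up to 2066370; 2,066,370 required, 2,066,697 in favor — approved.

Not approved — the A shares did not give the required vote.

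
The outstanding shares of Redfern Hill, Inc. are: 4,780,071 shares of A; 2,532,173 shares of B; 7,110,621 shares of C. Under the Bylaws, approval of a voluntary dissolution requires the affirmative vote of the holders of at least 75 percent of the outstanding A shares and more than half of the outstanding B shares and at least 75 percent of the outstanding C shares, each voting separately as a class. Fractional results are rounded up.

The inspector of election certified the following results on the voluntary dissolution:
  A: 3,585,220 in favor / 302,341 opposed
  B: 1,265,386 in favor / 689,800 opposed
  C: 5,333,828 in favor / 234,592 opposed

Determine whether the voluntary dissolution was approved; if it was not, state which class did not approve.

Not approved — the B shares did not give the required vote.

A: 3/4 of 4780071 = 3585053.25, rounded up to 3585054; 3,585,054 required, 3,585,220 in favor — approved.
B: a majority of 2532173 is 1266087; 1,266,087 required, 1,265,386 in favor — not approved.
C: 3/4 of 7110621 = 5332965.75, rounded up to 5332966; 5,332,966 required, 5,333,828 in favor — approved.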